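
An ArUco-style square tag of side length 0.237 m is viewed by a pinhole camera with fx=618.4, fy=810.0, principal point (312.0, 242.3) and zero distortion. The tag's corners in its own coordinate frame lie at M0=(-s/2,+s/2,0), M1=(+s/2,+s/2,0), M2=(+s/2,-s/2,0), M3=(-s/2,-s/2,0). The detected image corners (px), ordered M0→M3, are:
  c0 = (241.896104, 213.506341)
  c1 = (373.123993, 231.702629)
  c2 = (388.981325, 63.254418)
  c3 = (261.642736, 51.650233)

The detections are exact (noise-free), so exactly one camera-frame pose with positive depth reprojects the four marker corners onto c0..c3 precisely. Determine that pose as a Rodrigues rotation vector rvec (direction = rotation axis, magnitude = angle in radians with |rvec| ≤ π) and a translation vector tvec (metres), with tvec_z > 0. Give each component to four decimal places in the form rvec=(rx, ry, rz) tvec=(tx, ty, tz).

rvec=(-0.1770, 0.1635, 0.1236) tvec=(0.0061, -0.1425, 1.1117)

Intrinsics K: fx=618.4, fy=810.0, cx=312.0, cy=242.3
Marker side s = 0.237 m; corners in marker frame (Z=0):
  M0 = (-0.1185, +0.1185, 0)
  M1 = (+0.1185, +0.1185, 0)
  M2 = (+0.1185, -0.1185, 0)
  M3 = (-0.1185, -0.1185, 0)
Detected image corners:
  c0 = (241.896104, 213.506341) px
  c1 = (373.123993, 231.702629) px
  c2 = (388.981325, 63.254418) px
  c3 = (261.642736, 51.650233) px
Planar DLT: solve 8×8 A·h = b for H (H[2,2]=1):
  H  [+496.29810 -122.18316 +315.37983]
  H  [+40.91571 +675.82513 +138.44053]
  H  [-0.15504 -0.14828 +1.00000]
B = K⁻¹H; ‖b₁‖=0.899549, ‖b₂‖=0.899549; λ = 2/(‖b₁‖+‖b₂‖) = 1.111668, sign → tz>0 ⇒ λ=+1.111668
r₁ = λ·B[:,0] = (+0.97913,+0.10771,-0.17235); r₂ = λ·B[:,1] = (-0.13648,+0.97683,-0.16484)
r₃ = r₁×r₂ = (+0.15061,+0.18492,+0.97114); SVD([r₁ r₂ r₃]) → R = UVᵀ:
  R  [+0.97913 -0.13648 +0.15061]
  R  [+0.10771 +0.97683 +0.18492]
  R  [-0.17235 -0.16484 +0.97114]
t = (+0.00608, -0.14254, +1.11167) m
tr R = 2.927105; θ = arccos((tr R − 1)/2) = 0.270817 rad = 15.517°
axis k = ((R−Rᵀ)₃₂, (R−Rᵀ)₁₃, (R−Rᵀ)₂₁) / (2 sinθ) = (-0.653721, +0.603619, +0.456391)
rvec = θ·k = (-0.177039, +0.163471, +0.123599)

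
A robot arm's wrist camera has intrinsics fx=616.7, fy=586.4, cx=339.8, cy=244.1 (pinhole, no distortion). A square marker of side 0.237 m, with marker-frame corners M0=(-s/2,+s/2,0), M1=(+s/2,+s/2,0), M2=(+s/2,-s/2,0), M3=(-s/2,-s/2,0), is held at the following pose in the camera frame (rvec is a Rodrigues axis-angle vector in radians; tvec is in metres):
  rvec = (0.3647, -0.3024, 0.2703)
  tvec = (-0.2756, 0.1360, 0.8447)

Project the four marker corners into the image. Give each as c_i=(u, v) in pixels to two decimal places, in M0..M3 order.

c0=(30.88, 396.40) c1=(203.55, 413.92) c2=(245.44, 281.09) c3=(60.75, 248.16)

Intrinsics K: fx=616.7, fy=586.4, cx=339.8, cy=244.1
Marker side s = 0.237 m; corners in marker frame (Z=0):
  M0 = (-0.1185, +0.1185, 0)
  M1 = (+0.1185, +0.1185, 0)
  M2 = (+0.1185, -0.1185, 0)
  M3 = (-0.1185, -0.1185, 0)
rvec = (0.3647, -0.3024, 0.2703), |rvec| = θ = 0.54545 rad = 31.252°
Rodrigues: sinθ=0.51880, 1−cosθ=0.14511; R = I + sinθ·[k]× + (1−cosθ)·[k]×²:
    [+0.91977 -0.31088 -0.23955]
    [+0.20331 +0.89950 -0.38675]
    [+0.33571 +0.30702 +0.89053]
t = (-0.2756, 0.1360, 0.8447) m
M0: Pc = R·M0+t = (-0.42143, +0.21850, +0.84130); u = 616.7·(-0.42143)/0.84130 + 339.8 = 30.8770, v = 586.4·(+0.21850)/0.84130 + 244.1 = 396.3969
M1: Pc = R·M1+t = (-0.20345, +0.26668, +0.92086); u = 616.7·(-0.20345)/0.92086 + 339.8 = 203.5516, v = 586.4·(+0.26668)/0.92086 + 244.1 = 413.9215
M2: Pc = R·M2+t = (-0.12977, +0.05350, +0.84810); u = 616.7·(-0.12977)/0.84810 + 339.8 = 245.4385, v = 586.4·(+0.05350)/0.84810 + 244.1 = 281.0925
M3: Pc = R·M3+t = (-0.34775, +0.00532, +0.76854); u = 616.7·(-0.34775)/0.76854 + 339.8 = 60.7518, v = 586.4·(+0.00532)/0.76854 + 244.1 = 248.1577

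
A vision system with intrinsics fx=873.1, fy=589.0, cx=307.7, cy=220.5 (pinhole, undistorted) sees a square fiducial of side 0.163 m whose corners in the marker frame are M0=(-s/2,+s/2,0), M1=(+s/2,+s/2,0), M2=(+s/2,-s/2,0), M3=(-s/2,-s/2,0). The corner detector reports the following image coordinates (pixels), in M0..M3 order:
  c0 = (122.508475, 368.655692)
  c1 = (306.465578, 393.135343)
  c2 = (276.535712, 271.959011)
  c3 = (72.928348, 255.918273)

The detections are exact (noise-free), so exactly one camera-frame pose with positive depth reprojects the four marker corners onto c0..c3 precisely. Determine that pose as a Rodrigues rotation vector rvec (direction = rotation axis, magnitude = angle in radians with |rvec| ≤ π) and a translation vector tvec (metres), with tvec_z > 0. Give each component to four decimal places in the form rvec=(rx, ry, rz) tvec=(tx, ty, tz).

rvec=(0.5188, 0.3899, -0.0250) tvec=(-0.0863, 0.1153, 0.6471)

Intrinsics K: fx=873.1, fy=589.0, cx=307.7, cy=220.5
Marker side s = 0.163 m; corners in marker frame (Z=0):
  M0 = (-0.0815, +0.0815, 0)
  M1 = (+0.0815, +0.0815, 0)
  M2 = (+0.0815, -0.0815, 0)
  M3 = (-0.0815, -0.0815, 0)
Detected image corners:
  c0 = (122.508475, 368.655692) px
  c1 = (306.465578, 393.135343) px
  c2 = (276.535712, 271.959011) px
  c3 = (72.928348, 255.918273) px
Planar DLT: solve 8×8 A·h = b for H (H[2,2]=1):
  H  [+1074.15079 +390.55326 +191.30034]
  H  [-58.15203 +954.65111 +325.46888]
  H  [-0.57071 +0.73919 +1.00000]
B = K⁻¹H; ‖b₁‖=1.545263, ‖b₂‖=1.545263; λ = 2/(‖b₁‖+‖b₂‖) = 0.647139, sign → tz>0 ⇒ λ=+0.647139
r₁ = λ·B[:,0] = (+0.92632,+0.07437,-0.36933); r₂ = λ·B[:,1] = (+0.12089,+0.86980,+0.47836)
r₃ = r₁×r₂ = (+0.35682,-0.48776,+0.79672); SVD([r₁ r₂ r₃]) → R = UVᵀ:
  R  [+0.92632 +0.12089 +0.35682]
  R  [+0.07437 +0.86980 -0.48776]
  R  [-0.36933 +0.47836 +0.79672]
t = (-0.08628, +0.11533, +0.64714) m
tr R = 2.592843; θ = arccos((tr R − 1)/2) = 0.649442 rad = 37.210°
axis k = ((R−Rᵀ)₃₂, (R−Rᵀ)₁₃, (R−Rᵀ)₂₁) / (2 sinθ) = (+0.798789, +0.600380, -0.038463)
rvec = θ·k = (+0.518767, +0.389912, -0.024980)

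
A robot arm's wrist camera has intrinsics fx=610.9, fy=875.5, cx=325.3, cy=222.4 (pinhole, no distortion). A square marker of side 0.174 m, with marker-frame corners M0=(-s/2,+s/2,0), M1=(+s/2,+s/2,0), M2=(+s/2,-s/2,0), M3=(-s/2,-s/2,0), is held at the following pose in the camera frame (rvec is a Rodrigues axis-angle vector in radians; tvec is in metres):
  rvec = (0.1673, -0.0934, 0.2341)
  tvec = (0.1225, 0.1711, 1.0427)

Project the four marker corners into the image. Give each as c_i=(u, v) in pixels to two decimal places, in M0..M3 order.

Intrinsics K: fx=610.9, fy=875.5, cx=325.3, cy=222.4
Marker side s = 0.174 m; corners in marker frame (Z=0):
  M0 = (-0.0870, +0.0870, 0)
  M1 = (+0.0870, +0.0870, 0)
  M2 = (+0.0870, -0.0870, 0)
  M3 = (-0.0870, -0.0870, 0)
rvec = (0.1673, -0.0934, 0.2341), |rvec| = θ = 0.30252 rad = 17.333°
Rodrigues: sinθ=0.29792, 1−cosθ=0.04541; R = I + sinθ·[k]× + (1−cosθ)·[k]×²:
    [+0.96848 -0.23830 -0.07255]
    [+0.22279 +0.95892 -0.17561]
    [+0.11142 +0.15391 +0.98178]
t = (0.1225, 0.1711, 1.0427) m
M0: Pc = R·M0+t = (+0.01751, +0.23514, +1.04640); u = 610.9·(+0.01751)/1.04640 + 325.3 = 335.5228, v = 875.5·(+0.23514)/1.04640 + 222.4 = 419.1396
M1: Pc = R·M1+t = (+0.18603, +0.27391, +1.06578); u = 610.9·(+0.18603)/1.06578 + 325.3 = 431.9286, v = 875.5·(+0.27391)/1.06578 + 222.4 = 447.4056
M2: Pc = R·M2+t = (+0.22749, +0.10706, +1.03900); u = 610.9·(+0.22749)/1.03900 + 325.3 = 459.0565, v = 875.5·(+0.10706)/1.03900 + 222.4 = 312.6099
M3: Pc = R·M3+t = (+0.05897, +0.06829, +1.01962); u = 610.9·(+0.05897)/1.01962 + 325.3 = 360.6343, v = 875.5·(+0.06829)/1.01962 + 222.4 = 281.0386

c0=(335.52, 419.14) c1=(431.93, 447.41) c2=(459.06, 312.61) c3=(360.63, 281.04)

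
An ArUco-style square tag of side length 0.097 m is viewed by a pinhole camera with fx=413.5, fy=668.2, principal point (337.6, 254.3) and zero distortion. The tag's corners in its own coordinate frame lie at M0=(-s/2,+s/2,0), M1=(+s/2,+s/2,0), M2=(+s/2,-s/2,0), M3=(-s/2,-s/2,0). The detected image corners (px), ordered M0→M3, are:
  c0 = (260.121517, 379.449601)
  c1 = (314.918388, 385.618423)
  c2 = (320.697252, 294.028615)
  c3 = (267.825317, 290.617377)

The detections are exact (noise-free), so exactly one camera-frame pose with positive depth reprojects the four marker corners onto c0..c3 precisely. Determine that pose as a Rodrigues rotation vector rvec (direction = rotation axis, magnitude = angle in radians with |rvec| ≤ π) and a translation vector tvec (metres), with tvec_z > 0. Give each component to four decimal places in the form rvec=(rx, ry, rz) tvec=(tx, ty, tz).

rvec=(-0.3009, 0.2047, 0.0580) tvec=(-0.0809, 0.0875, 0.7111)

Intrinsics K: fx=413.5, fy=668.2, cx=337.6, cy=254.3
Marker side s = 0.097 m; corners in marker frame (Z=0):
  M0 = (-0.0485, +0.0485, 0)
  M1 = (+0.0485, +0.0485, 0)
  M2 = (+0.0485, -0.0485, 0)
  M3 = (-0.0485, -0.0485, 0)
Detected image corners:
  c0 = (260.121517, 379.449601) px
  c1 = (314.918388, 385.618423) px
  c2 = (320.697252, 294.028615) px
  c3 = (267.825317, 290.617377) px
Planar DLT: solve 8×8 A·h = b for H (H[2,2]=1):
  H  [+469.39034 -187.56423 +290.57359]
  H  [-49.97013 +793.01732 +336.50756]
  H  [-0.29361 -0.40539 +1.00000]
B = K⁻¹H; ‖b₁‖=1.406367, ‖b₂‖=1.406367; λ = 2/(‖b₁‖+‖b₂‖) = 0.711052, sign → tz>0 ⇒ λ=+0.711052
r₁ = λ·B[:,0] = (+0.97761,+0.02628,-0.20877); r₂ = λ·B[:,1] = (-0.08719,+0.95358,-0.28825)
r₃ = r₁×r₂ = (+0.19150,+0.30000,+0.93452); SVD([r₁ r₂ r₃]) → R = UVᵀ:
  R  [+0.97761 -0.08719 +0.19150]
  R  [+0.02628 +0.95358 +0.30000]
  R  [-0.20877 -0.28825 +0.93452]
t = (-0.08087, +0.08748, +0.71105) m
tr R = 2.865705; θ = arccos((tr R − 1)/2) = 0.368545 rad = 21.116°
axis k = ((R−Rᵀ)₃₂, (R−Rᵀ)₁₃, (R−Rᵀ)₂₁) / (2 sinθ) = (-0.816439, +0.555541, +0.157482)
rvec = θ·k = (-0.300895, +0.204742, +0.058039)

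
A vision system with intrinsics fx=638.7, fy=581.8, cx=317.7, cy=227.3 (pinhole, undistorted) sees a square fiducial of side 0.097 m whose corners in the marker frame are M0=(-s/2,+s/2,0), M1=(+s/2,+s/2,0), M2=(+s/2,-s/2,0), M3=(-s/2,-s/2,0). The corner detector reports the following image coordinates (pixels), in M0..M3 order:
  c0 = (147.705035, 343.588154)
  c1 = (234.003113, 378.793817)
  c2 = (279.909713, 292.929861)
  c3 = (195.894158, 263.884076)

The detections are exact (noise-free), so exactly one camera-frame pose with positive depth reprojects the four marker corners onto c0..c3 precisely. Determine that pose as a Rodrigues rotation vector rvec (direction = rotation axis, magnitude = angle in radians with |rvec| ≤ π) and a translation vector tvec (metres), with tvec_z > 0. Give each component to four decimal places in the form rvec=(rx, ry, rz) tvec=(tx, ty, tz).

rvec=(-0.4311, 0.2723, 0.3763) tvec=(-0.0996, 0.0957, 0.6127)

Intrinsics K: fx=638.7, fy=581.8, cx=317.7, cy=227.3
Marker side s = 0.097 m; corners in marker frame (Z=0):
  M0 = (-0.0485, +0.0485, 0)
  M1 = (+0.0485, +0.0485, 0)
  M2 = (+0.0485, -0.0485, 0)
  M3 = (-0.0485, -0.0485, 0)
Detected image corners:
  c0 = (147.705035, 343.588154) px
  c1 = (234.003113, 378.793817) px
  c2 = (279.909713, 292.929861) px
  c3 = (195.894158, 263.884076) px
Planar DLT: solve 8×8 A·h = b for H (H[2,2]=1):
  H  [+761.08963 -608.93525 +213.91369]
  H  [+156.53582 +668.23250 +318.21827]
  H  [-0.54337 -0.57653 +1.00000]
B = K⁻¹H; ‖b₁‖=1.632209, ‖b₂‖=1.632209; λ = 2/(‖b₁‖+‖b₂‖) = 0.612667, sign → tz>0 ⇒ λ=+0.612667
r₁ = λ·B[:,0] = (+0.89566,+0.29490,-0.33291); r₂ = λ·B[:,1] = (-0.40842,+0.84168,-0.35322)
r₃ = r₁×r₂ = (+0.17603,+0.45233,+0.87430); SVD([r₁ r₂ r₃]) → R = UVᵀ:
  R  [+0.89566 -0.40842 +0.17603]
  R  [+0.29490 +0.84168 +0.45233]
  R  [-0.33291 -0.35322 +0.87430]
t = (-0.09956, +0.09574, +0.61267) m
tr R = 2.611648; θ = arccos((tr R − 1)/2) = 0.633731 rad = 36.310°
axis k = ((R−Rᵀ)₃₂, (R−Rᵀ)₁₃, (R−Rᵀ)₂₁) / (2 sinθ) = (-0.680187, +0.429735, +0.593863)
rvec = θ·k = (-0.431055, +0.272337, +0.376349)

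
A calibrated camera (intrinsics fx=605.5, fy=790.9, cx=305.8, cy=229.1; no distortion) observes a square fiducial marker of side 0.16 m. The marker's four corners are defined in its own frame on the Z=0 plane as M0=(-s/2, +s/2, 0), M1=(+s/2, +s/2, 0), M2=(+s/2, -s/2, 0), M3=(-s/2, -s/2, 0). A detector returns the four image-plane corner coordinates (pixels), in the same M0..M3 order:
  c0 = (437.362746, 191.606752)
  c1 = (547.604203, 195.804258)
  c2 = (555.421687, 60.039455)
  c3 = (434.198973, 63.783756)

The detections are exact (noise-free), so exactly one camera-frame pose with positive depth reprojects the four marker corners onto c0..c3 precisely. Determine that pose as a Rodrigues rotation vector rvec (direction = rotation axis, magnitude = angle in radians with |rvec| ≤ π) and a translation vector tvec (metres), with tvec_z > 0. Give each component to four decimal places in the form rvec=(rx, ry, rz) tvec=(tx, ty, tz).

Intrinsics K: fx=605.5, fy=790.9, cx=305.8, cy=229.1
Marker side s = 0.16 m; corners in marker frame (Z=0):
  M0 = (-0.0800, +0.0800, 0)
  M1 = (+0.0800, +0.0800, 0)
  M2 = (+0.0800, -0.0800, 0)
  M3 = (-0.0800, -0.0800, 0)
Detected image corners:
  c0 = (437.362746, 191.606752) px
  c1 = (547.604203, 195.804258) px
  c2 = (555.421687, 60.039455) px
  c3 = (434.198973, 63.783756) px
Planar DLT: solve 8×8 A·h = b for H (H[2,2]=1):
  H  [+535.30384 +275.49442 +491.84427]
  H  [-45.68535 +897.78633 +130.89143]
  H  [-0.37763 +0.58544 +1.00000]
B = K⁻¹H; ‖b₁‖=1.140364, ‖b₂‖=1.140364; λ = 2/(‖b₁‖+‖b₂‖) = 0.876913, sign → tz>0 ⇒ λ=+0.876913
r₁ = λ·B[:,0] = (+0.94249,+0.04527,-0.33115); r₂ = λ·B[:,1] = (+0.13971,+0.84671,+0.51338)
r₃ = r₁×r₂ = (+0.30363,-0.53012,+0.79170); SVD([r₁ r₂ r₃]) → R = UVᵀ:
  R  [+0.94249 +0.13971 +0.30363]
  R  [+0.04527 +0.84671 -0.53012]
  R  [-0.33115 +0.51338 +0.79170]
t = (+0.26944, -0.10889, +0.87691) m
tr R = 2.580902; θ = arccos((tr R − 1)/2) = 0.659251 rad = 37.772°
axis k = ((R−Rᵀ)₃₂, (R−Rᵀ)₁₃, (R−Rᵀ)₂₁) / (2 sinθ) = (+0.851802, +0.518160, -0.077090)
rvec = θ·k = (+0.561552, +0.341598, -0.050821)

rvec=(0.5616, 0.3416, -0.0508) tvec=(0.2694, -0.1089, 0.8769)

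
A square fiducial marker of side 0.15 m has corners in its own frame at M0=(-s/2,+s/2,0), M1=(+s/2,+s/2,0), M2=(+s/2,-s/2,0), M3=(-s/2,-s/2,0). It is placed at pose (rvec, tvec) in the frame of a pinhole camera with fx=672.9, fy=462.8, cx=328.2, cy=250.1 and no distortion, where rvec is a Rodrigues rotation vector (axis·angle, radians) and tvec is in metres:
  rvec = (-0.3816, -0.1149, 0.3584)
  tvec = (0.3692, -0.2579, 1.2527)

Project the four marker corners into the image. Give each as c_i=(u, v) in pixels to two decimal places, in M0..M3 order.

c0=(480.00, 166.64) c1=(555.77, 187.60) c2=(570.72, 143.59) c3=(498.44, 123.35)

Intrinsics K: fx=672.9, fy=462.8, cx=328.2, cy=250.1
Marker side s = 0.15 m; corners in marker frame (Z=0):
  M0 = (-0.0750, +0.0750, 0)
  M1 = (+0.0750, +0.0750, 0)
  M2 = (+0.0750, -0.0750, 0)
  M3 = (-0.0750, -0.0750, 0)
rvec = (-0.3816, -0.1149, 0.3584), |rvec| = θ = 0.53598 rad = 30.709°
Rodrigues: sinθ=0.51068, 1−cosθ=0.14023; R = I + sinθ·[k]× + (1−cosθ)·[k]×²:
    [+0.93085 -0.32008 -0.17624]
    [+0.36289 +0.86621 +0.34349]
    [+0.04272 -0.38369 +0.92247]
t = (0.3692, -0.2579, 1.2527) m
M0: Pc = R·M0+t = (+0.27538, -0.22015, +1.22072); u = 672.9·(+0.27538)/1.22072 + 328.2 = 479.9983, v = 462.8·(-0.22015)/1.22072 + 250.1 = 166.6364
M1: Pc = R·M1+t = (+0.41501, -0.16572, +1.22713); u = 672.9·(+0.41501)/1.22713 + 328.2 = 555.7712, v = 462.8·(-0.16572)/1.22713 + 250.1 = 187.6012
M2: Pc = R·M2+t = (+0.46302, -0.29565, +1.28468); u = 672.9·(+0.46302)/1.28468 + 328.2 = 570.7243, v = 462.8·(-0.29565)/1.28468 + 250.1 = 143.5937
M3: Pc = R·M3+t = (+0.32339, -0.35008, +1.27827); u = 672.9·(+0.32339)/1.27827 + 328.2 = 498.4379, v = 462.8·(-0.35008)/1.27827 + 250.1 = 123.3522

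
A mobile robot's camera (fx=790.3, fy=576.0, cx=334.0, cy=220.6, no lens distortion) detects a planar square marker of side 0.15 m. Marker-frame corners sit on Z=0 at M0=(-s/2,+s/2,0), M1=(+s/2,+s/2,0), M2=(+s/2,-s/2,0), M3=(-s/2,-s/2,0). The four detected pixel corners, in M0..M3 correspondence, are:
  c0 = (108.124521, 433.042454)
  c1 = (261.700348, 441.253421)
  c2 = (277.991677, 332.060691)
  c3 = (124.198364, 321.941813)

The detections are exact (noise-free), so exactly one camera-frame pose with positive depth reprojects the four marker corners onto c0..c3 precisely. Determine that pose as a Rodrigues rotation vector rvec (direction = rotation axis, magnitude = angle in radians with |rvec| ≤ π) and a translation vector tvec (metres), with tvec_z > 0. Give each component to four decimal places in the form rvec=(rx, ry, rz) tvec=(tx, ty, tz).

Intrinsics K: fx=790.3, fy=576.0, cx=334.0, cy=220.6
Marker side s = 0.15 m; corners in marker frame (Z=0):
  M0 = (-0.0750, +0.0750, 0)
  M1 = (+0.0750, +0.0750, 0)
  M2 = (+0.0750, -0.0750, 0)
  M3 = (-0.0750, -0.0750, 0)
Detected image corners:
  c0 = (108.124521, 433.042454) px
  c1 = (261.700348, 441.253421) px
  c2 = (277.991677, 332.060691) px
  c3 = (124.198364, 321.941813) px
Planar DLT: solve 8×8 A·h = b for H (H[2,2]=1):
  H  [+1046.50636 -103.75862 +193.64599]
  H  [+104.52957 +742.43576 +382.20209]
  H  [+0.11370 +0.02141 +1.00000]
B = K⁻¹H; ‖b₁‖=1.288596, ‖b₂‖=1.288596; λ = 2/(‖b₁‖+‖b₂‖) = 0.776038, sign → tz>0 ⇒ λ=+0.776038
r₁ = λ·B[:,0] = (+0.99033,+0.10704,+0.08823); r₂ = λ·B[:,1] = (-0.10891,+0.99391,+0.01661)
r₃ = r₁×r₂ = (-0.08592,-0.02606,+0.99596); SVD([r₁ r₂ r₃]) → R = UVᵀ:
  R  [+0.99033 -0.10891 -0.08592]
  R  [+0.10704 +0.99391 -0.02606]
  R  [+0.08823 +0.01661 +0.99596]
t = (-0.13782, +0.21772, +0.77604) m
tr R = 2.980207; θ = arccos((tr R − 1)/2) = 0.140805 rad = 8.068°
axis k = ((R−Rᵀ)₃₂, (R−Rᵀ)₁₃, (R−Rᵀ)₂₁) / (2 sinθ) = (+0.152032, -0.620453, +0.769366)
rvec = θ·k = (+0.021407, -0.087363, +0.108331)

rvec=(0.0214, -0.0874, 0.1083) tvec=(-0.1378, 0.2177, 0.7760)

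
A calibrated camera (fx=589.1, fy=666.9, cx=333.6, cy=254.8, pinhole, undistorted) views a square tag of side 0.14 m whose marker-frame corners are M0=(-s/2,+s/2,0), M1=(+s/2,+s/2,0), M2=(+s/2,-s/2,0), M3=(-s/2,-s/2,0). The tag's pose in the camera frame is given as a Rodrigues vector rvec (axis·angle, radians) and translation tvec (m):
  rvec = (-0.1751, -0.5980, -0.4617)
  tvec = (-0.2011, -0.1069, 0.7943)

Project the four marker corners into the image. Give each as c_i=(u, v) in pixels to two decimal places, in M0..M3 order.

c0=(161.68, 237.66) c1=(250.54, 198.19) c2=(204.92, 99.78) c3=(111.61, 128.52)

Intrinsics K: fx=589.1, fy=666.9, cx=333.6, cy=254.8
Marker side s = 0.14 m; corners in marker frame (Z=0):
  M0 = (-0.0700, +0.0700, 0)
  M1 = (+0.0700, +0.0700, 0)
  M2 = (+0.0700, -0.0700, 0)
  M3 = (-0.0700, -0.0700, 0)
rvec = (-0.1751, -0.5980, -0.4617), |rvec| = θ = 0.77552 rad = 44.434°
Rodrigues: sinθ=0.70009, 1−cosθ=0.28594; R = I + sinθ·[k]× + (1−cosθ)·[k]×²:
    [+0.72863 +0.46657 -0.50140]
    [-0.36701 +0.88408 +0.28934]
    [+0.57827 -0.02680 +0.81540]
t = (-0.2011, -0.1069, 0.7943) m
M0: Pc = R·M0+t = (-0.21944, -0.01932, +0.75194); u = 589.1·(-0.21944)/0.75194 + 333.6 = 161.6798, v = 666.9·(-0.01932)/0.75194 + 254.8 = 237.6615
M1: Pc = R·M1+t = (-0.11744, -0.07071, +0.83290); u = 589.1·(-0.11744)/0.83290 + 333.6 = 250.5397, v = 666.9·(-0.07071)/0.83290 + 254.8 = 198.1867
M2: Pc = R·M2+t = (-0.18276, -0.19448, +0.83666); u = 589.1·(-0.18276)/0.83666 + 333.6 = 204.9192, v = 666.9·(-0.19448)/0.83666 + 254.8 = 99.7827
M3: Pc = R·M3+t = (-0.28476, -0.14309, +0.75570); u = 589.1·(-0.28476)/0.75570 + 333.6 = 111.6131, v = 666.9·(-0.14309)/0.75570 + 254.8 = 128.5195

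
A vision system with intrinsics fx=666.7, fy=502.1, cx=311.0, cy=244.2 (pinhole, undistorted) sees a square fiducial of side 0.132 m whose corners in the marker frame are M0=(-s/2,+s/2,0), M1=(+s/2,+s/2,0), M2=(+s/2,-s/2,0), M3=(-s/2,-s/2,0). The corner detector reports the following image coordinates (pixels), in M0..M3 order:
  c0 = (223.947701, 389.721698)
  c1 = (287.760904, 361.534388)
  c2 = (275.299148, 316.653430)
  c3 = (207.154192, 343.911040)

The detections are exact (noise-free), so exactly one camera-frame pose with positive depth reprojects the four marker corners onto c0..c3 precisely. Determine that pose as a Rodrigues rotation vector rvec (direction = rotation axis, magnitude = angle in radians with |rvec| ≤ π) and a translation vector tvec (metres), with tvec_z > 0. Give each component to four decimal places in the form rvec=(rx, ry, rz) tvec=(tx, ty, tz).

Intrinsics K: fx=666.7, fy=502.1, cx=311.0, cy=244.2
Marker side s = 0.132 m; corners in marker frame (Z=0):
  M0 = (-0.0660, +0.0660, 0)
  M1 = (+0.0660, +0.0660, 0)
  M2 = (+0.0660, -0.0660, 0)
  M3 = (-0.0660, -0.0660, 0)
Detected image corners:
  c0 = (223.947701, 389.721698) px
  c1 = (287.760904, 361.534388) px
  c2 = (275.299148, 316.653430) px
  c3 = (207.154192, 343.911040) px
Planar DLT: solve 8×8 A·h = b for H (H[2,2]=1):
  H  [+599.94985 +211.70297 +249.61813]
  H  [-67.32145 +487.32857 +353.19509]
  H  [+0.40456 +0.40768 +1.00000]
B = K⁻¹H; ‖b₁‖=0.882540, ‖b₂‖=0.882540; λ = 2/(‖b₁‖+‖b₂‖) = 1.133094, sign → tz>0 ⇒ λ=+1.133094
r₁ = λ·B[:,0] = (+0.80581,-0.37487,+0.45841); r₂ = λ·B[:,1] = (+0.14432,+0.87509,+0.46194)
r₃ = r₁×r₂ = (-0.57432,-0.30608,+0.75926); SVD([r₁ r₂ r₃]) → R = UVᵀ:
  R  [+0.80581 +0.14432 -0.57432]
  R  [-0.37487 +0.87509 -0.30608]
  R  [+0.45841 +0.46194 +0.75926]
t = (-0.10432, +0.24597, +1.13309) m
tr R = 2.440160; θ = arccos((tr R − 1)/2) = 0.766878 rad = 43.939°
axis k = ((R−Rᵀ)₃₂, (R−Rᵀ)₁₃, (R−Rᵀ)₂₁) / (2 sinθ) = (+0.553421, -0.744153, -0.374115)
rvec = θ·k = (+0.424406, -0.570675, -0.286900)

rvec=(0.4244, -0.5707, -0.2869) tvec=(-0.1043, 0.2460, 1.1331)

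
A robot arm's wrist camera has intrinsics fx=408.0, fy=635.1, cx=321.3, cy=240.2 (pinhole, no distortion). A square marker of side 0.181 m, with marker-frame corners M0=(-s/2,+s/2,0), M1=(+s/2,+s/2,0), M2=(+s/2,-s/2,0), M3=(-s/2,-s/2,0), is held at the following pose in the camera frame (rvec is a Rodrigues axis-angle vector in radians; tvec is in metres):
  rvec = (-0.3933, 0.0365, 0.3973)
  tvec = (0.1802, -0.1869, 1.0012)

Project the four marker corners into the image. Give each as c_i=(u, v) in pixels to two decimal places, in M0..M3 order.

c0=(347.15, 146.93) c1=(418.80, 189.35) c2=(440.17, 97.50) c3=(372.66, 59.53)

Intrinsics K: fx=408.0, fy=635.1, cx=321.3, cy=240.2
Marker side s = 0.181 m; corners in marker frame (Z=0):
  M0 = (-0.0905, +0.0905, 0)
  M1 = (+0.0905, +0.0905, 0)
  M2 = (+0.0905, -0.0905, 0)
  M3 = (-0.0905, -0.0905, 0)
rvec = (-0.3933, 0.0365, 0.3973), |rvec| = θ = 0.56024 rad = 32.099°
Rodrigues: sinθ=0.53139, 1−cosθ=0.15287; R = I + sinθ·[k]× + (1−cosθ)·[k]×²:
    [+0.92247 -0.38383 -0.04149]
    [+0.36985 +0.84778 +0.38011]
    [-0.11073 -0.36598 +0.92401]
t = (0.1802, -0.1869, 1.0012) m
M0: Pc = R·M0+t = (+0.06198, -0.14365, +0.97810); u = 408.0·(+0.06198)/0.97810 + 321.3 = 347.1539, v = 635.1·(-0.14365)/0.97810 + 240.2 = 146.9268
M1: Pc = R·M1+t = (+0.22895, -0.07670, +0.95806); u = 408.0·(+0.22895)/0.95806 + 321.3 = 418.7996, v = 635.1·(-0.07670)/0.95806 + 240.2 = 189.3521
M2: Pc = R·M2+t = (+0.29842, -0.23015, +1.02430); u = 408.0·(+0.29842)/1.02430 + 321.3 = 440.1670, v = 635.1·(-0.23015)/1.02430 + 240.2 = 97.4978
M3: Pc = R·M3+t = (+0.13145, -0.29710, +1.04434); u = 408.0·(+0.13145)/1.04434 + 321.3 = 372.6557, v = 635.1·(-0.29710)/1.04434 + 240.2 = 59.5263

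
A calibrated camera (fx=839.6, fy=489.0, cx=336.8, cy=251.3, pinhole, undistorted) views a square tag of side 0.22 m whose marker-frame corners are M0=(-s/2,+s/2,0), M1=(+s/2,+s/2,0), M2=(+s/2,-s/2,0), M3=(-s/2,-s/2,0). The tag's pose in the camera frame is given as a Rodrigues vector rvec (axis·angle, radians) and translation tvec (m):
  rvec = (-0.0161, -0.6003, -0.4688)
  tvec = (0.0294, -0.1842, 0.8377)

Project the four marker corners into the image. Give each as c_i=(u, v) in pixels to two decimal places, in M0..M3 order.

Intrinsics K: fx=839.6, fy=489.0, cx=336.8, cy=251.3
Marker side s = 0.22 m; corners in marker frame (Z=0):
  M0 = (-0.1100, +0.1100, 0)
  M1 = (+0.1100, +0.1100, 0)
  M2 = (+0.1100, -0.1100, 0)
  M3 = (-0.1100, -0.1100, 0)
rvec = (-0.0161, -0.6003, -0.4688), |rvec| = θ = 0.76184 rad = 43.650°
Rodrigues: sinθ=0.69025, 1−cosθ=0.27643; R = I + sinθ·[k]× + (1−cosθ)·[k]×²:
    [+0.72369 +0.42935 -0.54030]
    [-0.42015 +0.89520 +0.14862]
    [+0.54749 +0.11945 +0.82824]
t = (0.0294, -0.1842, 0.8377) m
M0: Pc = R·M0+t = (-0.00298, -0.03951, +0.79062); u = 839.6·(-0.00298)/0.79062 + 336.8 = 333.6380, v = 489.0·(-0.03951)/0.79062 + 251.3 = 226.8619
M1: Pc = R·M1+t = (+0.15624, -0.13194, +0.91106); u = 839.6·(+0.15624)/0.91106 + 336.8 = 480.7802, v = 489.0·(-0.13194)/0.91106 + 251.3 = 180.4810
M2: Pc = R·M2+t = (+0.06178, -0.32889, +0.88478); u = 839.6·(+0.06178)/0.88478 + 336.8 = 395.4226, v = 489.0·(-0.32889)/0.88478 + 251.3 = 69.5309
M3: Pc = R·M3+t = (-0.09744, -0.23646, +0.76434); u = 839.6·(-0.09744)/0.76434 + 336.8 = 229.7705, v = 489.0·(-0.23646)/0.76434 + 251.3 = 100.0224

c0=(333.64, 226.86) c1=(480.78, 180.48) c2=(395.42, 69.53) c3=(229.77, 100.02)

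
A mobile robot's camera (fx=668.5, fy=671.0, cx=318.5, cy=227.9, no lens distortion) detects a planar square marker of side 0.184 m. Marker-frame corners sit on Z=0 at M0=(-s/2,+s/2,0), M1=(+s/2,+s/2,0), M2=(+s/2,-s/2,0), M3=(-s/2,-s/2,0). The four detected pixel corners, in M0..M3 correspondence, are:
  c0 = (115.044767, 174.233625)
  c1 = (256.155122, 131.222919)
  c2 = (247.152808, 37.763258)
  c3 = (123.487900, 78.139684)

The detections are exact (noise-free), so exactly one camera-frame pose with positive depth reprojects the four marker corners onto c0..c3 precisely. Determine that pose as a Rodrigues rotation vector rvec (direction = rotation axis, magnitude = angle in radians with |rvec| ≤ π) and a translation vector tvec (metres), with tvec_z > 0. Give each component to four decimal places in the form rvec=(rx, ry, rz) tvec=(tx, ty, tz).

Intrinsics K: fx=668.5, fy=671.0, cx=318.5, cy=227.9
Marker side s = 0.184 m; corners in marker frame (Z=0):
  M0 = (-0.0920, +0.0920, 0)
  M1 = (+0.0920, +0.0920, 0)
  M2 = (+0.0920, -0.0920, 0)
  M3 = (-0.0920, -0.0920, 0)
Detected image corners:
  c0 = (115.044767, 174.233625) px
  c1 = (256.155122, 131.222919) px
  c2 = (247.152808, 37.763258) px
  c3 = (123.487900, 78.139684) px
Planar DLT: solve 8×8 A·h = b for H (H[2,2]=1):
  H  [+685.98958 -131.95212 +184.45316]
  H  [-243.38330 +439.79428 +102.53330]
  H  [-0.16384 -0.71583 +1.00000]
B = K⁻¹H; ‖b₁‖=1.157777, ‖b₂‖=1.157777; λ = 2/(‖b₁‖+‖b₂‖) = 0.863724, sign → tz>0 ⇒ λ=+0.863724
r₁ = λ·B[:,0] = (+0.95375,-0.26522,-0.14152); r₂ = λ·B[:,1] = (+0.12408,+0.77610,-0.61828)
r₃ = r₁×r₂ = (+0.27381,+0.57212,+0.77312); SVD([r₁ r₂ r₃]) → R = UVᵀ:
  R  [+0.95375 +0.12408 +0.27381]
  R  [-0.26522 +0.77610 +0.57212]
  R  [-0.14152 -0.61828 +0.77312]
t = (-0.17319, -0.16137, +0.86372) m
tr R = 2.502966; θ = arccos((tr R − 1)/2) = 0.720489 rad = 41.281°
axis k = ((R−Rᵀ)₃₂, (R−Rᵀ)₁₃, (R−Rᵀ)₂₁) / (2 sinθ) = (-0.902151, +0.314760, -0.295041)
rvec = θ·k = (-0.649991, +0.226781, -0.212574)

rvec=(-0.6500, 0.2268, -0.2126) tvec=(-0.1732, -0.1614, 0.8637)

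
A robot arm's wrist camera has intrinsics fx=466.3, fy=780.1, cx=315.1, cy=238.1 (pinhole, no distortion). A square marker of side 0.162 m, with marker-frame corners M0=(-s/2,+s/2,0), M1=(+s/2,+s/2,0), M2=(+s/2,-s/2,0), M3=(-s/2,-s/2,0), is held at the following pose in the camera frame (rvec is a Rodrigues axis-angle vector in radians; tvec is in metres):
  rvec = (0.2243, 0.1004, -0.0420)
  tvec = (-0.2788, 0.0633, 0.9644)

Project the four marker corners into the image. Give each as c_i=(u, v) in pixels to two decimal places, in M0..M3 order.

c0=(147.98, 352.02) c1=(222.20, 350.05) c2=(214.42, 223.08) c3=(137.57, 227.36)

Intrinsics K: fx=466.3, fy=780.1, cx=315.1, cy=238.1
Marker side s = 0.162 m; corners in marker frame (Z=0):
  M0 = (-0.0810, +0.0810, 0)
  M1 = (+0.0810, +0.0810, 0)
  M2 = (+0.0810, -0.0810, 0)
  M3 = (-0.0810, -0.0810, 0)
rvec = (0.2243, 0.1004, -0.0420), |rvec| = θ = 0.24931 rad = 14.284°
Rodrigues: sinθ=0.24673, 1−cosθ=0.03092; R = I + sinθ·[k]× + (1−cosθ)·[k]×²:
    [+0.99411 +0.05277 +0.09468]
    [-0.03036 +0.97410 -0.22408]
    [-0.10405 +0.21989 +0.96996]
t = (-0.2788, 0.0633, 0.9644) m
M0: Pc = R·M0+t = (-0.35505, +0.14466, +0.99064); u = 466.3·(-0.35505)/0.99064 + 315.1 = 147.9764, v = 780.1·(+0.14466)/0.99064 + 238.1 = 352.0168
M1: Pc = R·M1+t = (-0.19400, +0.13974, +0.97378); u = 466.3·(-0.19400)/0.97378 + 315.1 = 222.2008, v = 780.1·(+0.13974)/0.97378 + 238.1 = 350.0480
M2: Pc = R·M2+t = (-0.20255, -0.01806, +0.93816); u = 466.3·(-0.20255)/0.93816 + 315.1 = 214.4246, v = 780.1·(-0.01806)/0.93816 + 238.1 = 223.0816
M3: Pc = R·M3+t = (-0.36360, -0.01314, +0.95502); u = 466.3·(-0.36360)/0.95502 + 315.1 = 137.5689, v = 780.1·(-0.01314)/0.95502 + 238.1 = 227.3648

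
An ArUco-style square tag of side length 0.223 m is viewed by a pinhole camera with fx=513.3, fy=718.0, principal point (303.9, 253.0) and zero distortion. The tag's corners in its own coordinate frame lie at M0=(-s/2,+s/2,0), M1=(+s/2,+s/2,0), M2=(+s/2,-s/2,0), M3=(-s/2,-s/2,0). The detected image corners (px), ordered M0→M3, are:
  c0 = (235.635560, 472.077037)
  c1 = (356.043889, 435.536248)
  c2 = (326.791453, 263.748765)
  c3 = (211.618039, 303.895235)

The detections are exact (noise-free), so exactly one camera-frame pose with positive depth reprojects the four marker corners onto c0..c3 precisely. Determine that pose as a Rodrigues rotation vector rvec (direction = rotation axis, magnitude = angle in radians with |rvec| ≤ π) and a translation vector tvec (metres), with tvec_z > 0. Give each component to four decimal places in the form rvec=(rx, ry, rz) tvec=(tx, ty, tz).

Intrinsics K: fx=513.3, fy=718.0, cx=303.9, cy=253.0
Marker side s = 0.223 m; corners in marker frame (Z=0):
  M0 = (-0.1115, +0.1115, 0)
  M1 = (+0.1115, +0.1115, 0)
  M2 = (+0.1115, -0.1115, 0)
  M3 = (-0.1115, -0.1115, 0)
Detected image corners:
  c0 = (235.635560, 472.077037) px
  c1 = (356.043889, 435.536248) px
  c2 = (326.791453, 263.748765) px
  c3 = (211.618039, 303.895235) px
Planar DLT: solve 8×8 A·h = b for H (H[2,2]=1):
  H  [+490.33507 +71.47439 +281.39584]
  H  [-221.25151 +699.75539 +367.49618]
  H  [-0.13328 -0.16916 +1.00000]
B = K⁻¹H; ‖b₁‖=1.074934, ‖b₂‖=1.074934; λ = 2/(‖b₁‖+‖b₂‖) = 0.930290, sign → tz>0 ⇒ λ=+0.930290
r₁ = λ·B[:,0] = (+0.96207,-0.24298,-0.12399); r₂ = λ·B[:,1] = (+0.22271,+0.96210,-0.15736)
r₃ = r₁×r₂ = (+0.15752,+0.12378,+0.97973); SVD([r₁ r₂ r₃]) → R = UVᵀ:
  R  [+0.96207 +0.22271 +0.15752]
  R  [-0.24298 +0.96210 +0.12378]
  R  [-0.12399 -0.15736 +0.97973]
t = (-0.04079, +0.14835, +0.93029) m
tr R = 2.903902; θ = arccos((tr R − 1)/2) = 0.311251 rad = 17.833°
axis k = ((R−Rᵀ)₃₂, (R−Rᵀ)₁₃, (R−Rᵀ)₂₁) / (2 sinθ) = (-0.459019, +0.459608, -0.760304)
rvec = θ·k = (-0.142870, +0.143054, -0.236645)

rvec=(-0.1429, 0.1431, -0.2366) tvec=(-0.0408, 0.1483, 0.9303)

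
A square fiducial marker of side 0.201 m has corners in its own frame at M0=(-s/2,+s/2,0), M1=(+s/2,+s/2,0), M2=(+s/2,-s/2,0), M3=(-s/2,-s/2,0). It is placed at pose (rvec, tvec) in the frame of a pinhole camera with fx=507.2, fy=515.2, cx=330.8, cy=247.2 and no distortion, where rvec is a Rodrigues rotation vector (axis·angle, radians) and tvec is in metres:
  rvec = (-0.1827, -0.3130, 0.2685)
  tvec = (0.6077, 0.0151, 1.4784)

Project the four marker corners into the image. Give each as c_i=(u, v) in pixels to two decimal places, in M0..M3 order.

Intrinsics K: fx=507.2, fy=515.2, cx=330.8, cy=247.2
Marker side s = 0.201 m; corners in marker frame (Z=0):
  M0 = (-0.1005, +0.1005, 0)
  M1 = (+0.1005, +0.1005, 0)
  M2 = (+0.1005, -0.1005, 0)
  M3 = (-0.1005, -0.1005, 0)
rvec = (-0.1827, -0.3130, 0.2685), |rvec| = θ = 0.45104 rad = 25.843°
Rodrigues: sinθ=0.43591, 1−cosθ=0.10001; R = I + sinθ·[k]× + (1−cosθ)·[k]×²:
    [+0.91640 -0.23138 -0.32661]
    [+0.28760 +0.94815 +0.13526]
    [+0.27838 -0.21788 +0.93543]
t = (0.6077, 0.0151, 1.4784) m
M0: Pc = R·M0+t = (+0.49235, +0.08149, +1.42853); u = 507.2·(+0.49235)/1.42853 + 330.8 = 505.6089, v = 515.2·(+0.08149)/1.42853 + 247.2 = 276.5879
M1: Pc = R·M1+t = (+0.67654, +0.13929, +1.48448); u = 507.2·(+0.67654)/1.48448 + 330.8 = 561.9540, v = 515.2·(+0.13929)/1.48448 + 247.2 = 295.5427
M2: Pc = R·M2+t = (+0.72305, -0.05129, +1.52827); u = 507.2·(+0.72305)/1.52827 + 330.8 = 570.7647, v = 515.2·(-0.05129)/1.52827 + 247.2 = 229.9110
M3: Pc = R·M3+t = (+0.53886, -0.10909, +1.47232); u = 507.2·(+0.53886)/1.47232 + 330.8 = 516.4304, v = 515.2·(-0.10909)/1.47232 + 247.2 = 209.0257

c0=(505.61, 276.59) c1=(561.95, 295.54) c2=(570.76, 229.91) c3=(516.43, 209.03)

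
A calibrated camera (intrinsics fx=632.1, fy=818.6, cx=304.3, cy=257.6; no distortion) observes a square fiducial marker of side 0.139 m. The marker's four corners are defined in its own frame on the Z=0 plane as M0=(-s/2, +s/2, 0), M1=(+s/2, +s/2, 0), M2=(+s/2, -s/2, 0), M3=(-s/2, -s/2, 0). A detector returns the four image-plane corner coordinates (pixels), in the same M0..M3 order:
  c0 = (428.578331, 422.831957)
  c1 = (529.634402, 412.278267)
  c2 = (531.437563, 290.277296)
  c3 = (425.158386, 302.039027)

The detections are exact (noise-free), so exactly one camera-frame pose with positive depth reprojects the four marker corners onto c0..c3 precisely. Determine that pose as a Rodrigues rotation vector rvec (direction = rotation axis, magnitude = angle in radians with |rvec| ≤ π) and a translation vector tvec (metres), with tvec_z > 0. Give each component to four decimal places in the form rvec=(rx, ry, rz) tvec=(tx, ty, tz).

rvec=(0.3156, 0.0185, -0.0919) tvec=(0.2349, 0.1049, 0.8520)

Intrinsics K: fx=632.1, fy=818.6, cx=304.3, cy=257.6
Marker side s = 0.139 m; corners in marker frame (Z=0):
  M0 = (-0.0695, +0.0695, 0)
  M1 = (+0.0695, +0.0695, 0)
  M2 = (+0.0695, -0.0695, 0)
  M3 = (-0.0695, -0.0695, 0)
Detected image corners:
  c0 = (428.578331, 422.831957) px
  c1 = (529.634402, 412.278267) px
  c2 = (531.437563, 290.277296) px
  c3 = (425.158386, 302.039027) px
Planar DLT: solve 8×8 A·h = b for H (H[2,2]=1):
  H  [+727.02676 +179.52320 +478.57457]
  H  [-93.81108 +1002.80372 +358.40182]
  H  [-0.03825 +0.36277 +1.00000]
B = K⁻¹H; ‖b₁‖=1.173706, ‖b₂‖=1.173706; λ = 2/(‖b₁‖+‖b₂‖) = 0.852002, sign → tz>0 ⇒ λ=+0.852002
r₁ = λ·B[:,0] = (+0.99564,-0.08738,-0.03259); r₂ = λ·B[:,1] = (+0.09318,+0.94646,+0.30908)
r₃ = r₁×r₂ = (+0.00383,-0.31077,+0.95048); SVD([r₁ r₂ r₃]) → R = UVᵀ:
  R  [+0.99564 +0.09318 +0.00383]
  R  [-0.08738 +0.94646 -0.31077]
  R  [-0.03259 +0.30908 +0.95048]
t = (+0.23490, +0.10491, +0.85200) m
tr R = 2.892580; θ = arccos((tr R − 1)/2) = 0.329235 rad = 18.864°
axis k = ((R−Rᵀ)₃₂, (R−Rᵀ)₁₃, (R−Rᵀ)₂₁) / (2 sinθ) = (+0.958568, +0.056326, -0.279241)
rvec = θ·k = (+0.315594, +0.018545, -0.091936)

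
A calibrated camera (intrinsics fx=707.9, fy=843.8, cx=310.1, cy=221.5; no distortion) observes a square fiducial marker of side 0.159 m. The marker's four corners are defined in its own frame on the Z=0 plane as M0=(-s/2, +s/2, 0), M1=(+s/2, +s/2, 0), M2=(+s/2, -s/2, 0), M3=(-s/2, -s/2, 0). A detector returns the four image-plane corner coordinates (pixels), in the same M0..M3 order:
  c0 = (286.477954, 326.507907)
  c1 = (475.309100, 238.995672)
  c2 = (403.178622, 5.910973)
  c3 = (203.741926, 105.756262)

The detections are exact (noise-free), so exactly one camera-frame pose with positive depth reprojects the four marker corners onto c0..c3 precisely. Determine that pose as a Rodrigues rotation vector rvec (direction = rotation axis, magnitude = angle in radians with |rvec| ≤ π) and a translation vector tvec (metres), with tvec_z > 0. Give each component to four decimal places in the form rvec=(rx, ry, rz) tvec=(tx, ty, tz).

rvec=(0.2397, 0.0484, -0.3890) tvec=(0.0244, -0.0306, 0.5389)

Intrinsics K: fx=707.9, fy=843.8, cx=310.1, cy=221.5
Marker side s = 0.159 m; corners in marker frame (Z=0):
  M0 = (-0.0795, +0.0795, 0)
  M1 = (+0.0795, +0.0795, 0)
  M2 = (+0.0795, -0.0795, 0)
  M3 = (-0.0795, -0.0795, 0)
Detected image corners:
  c0 = (286.477954, 326.507907) px
  c1 = (475.309100, 238.995672) px
  c2 = (403.178622, 5.910973) px
  c3 = (203.741926, 105.756262) px
Planar DLT: solve 8×8 A·h = b for H (H[2,2]=1):
  H  [+1161.12077 +628.45904 +342.12021]
  H  [-616.97308 +1496.39000 +173.64901]
  H  [-0.17171 +0.41207 +1.00000]
B = K⁻¹H; ‖b₁‖=1.855533, ‖b₂‖=1.855533; λ = 2/(‖b₁‖+‖b₂‖) = 0.538929, sign → tz>0 ⇒ λ=+0.538929
r₁ = λ·B[:,0] = (+0.92451,-0.36976,-0.09254); r₂ = λ·B[:,1] = (+0.38117,+0.89744,+0.22208)
r₃ = r₁×r₂ = (+0.00093,-0.24059,+0.97063); SVD([r₁ r₂ r₃]) → R = UVᵀ:
  R  [+0.92451 +0.38117 +0.00093]
  R  [-0.36976 +0.89744 -0.24059]
  R  [-0.09254 +0.22208 +0.97063]
t = (+0.02438, -0.03056, +0.53893) m
tr R = 2.792570; θ = arccos((tr R − 1)/2) = 0.459476 rad = 26.326°
axis k = ((R−Rᵀ)₃₂, (R−Rᵀ)₁₃, (R−Rᵀ)₂₁) / (2 sinθ) = (+0.521631, +0.105382, -0.846638)
rvec = θ·k = (+0.239677, +0.048421, -0.389010)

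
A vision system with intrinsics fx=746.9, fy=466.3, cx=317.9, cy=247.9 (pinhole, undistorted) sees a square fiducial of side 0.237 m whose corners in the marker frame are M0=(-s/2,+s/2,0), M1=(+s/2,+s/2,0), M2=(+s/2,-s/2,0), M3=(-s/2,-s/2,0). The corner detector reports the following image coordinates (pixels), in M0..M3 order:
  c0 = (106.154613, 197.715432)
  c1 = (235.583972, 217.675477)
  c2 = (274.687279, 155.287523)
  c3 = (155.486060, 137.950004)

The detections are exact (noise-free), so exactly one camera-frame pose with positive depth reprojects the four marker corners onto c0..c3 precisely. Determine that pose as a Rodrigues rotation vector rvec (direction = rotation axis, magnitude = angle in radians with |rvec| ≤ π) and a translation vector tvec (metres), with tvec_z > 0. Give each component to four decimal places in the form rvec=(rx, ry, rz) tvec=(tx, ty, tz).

rvec=(-0.5383, 0.0244, 0.2640) tvec=(-0.2259, -0.2098, 1.3559)

Intrinsics K: fx=746.9, fy=466.3, cx=317.9, cy=247.9
Marker side s = 0.237 m; corners in marker frame (Z=0):
  M0 = (-0.1185, +0.1185, 0)
  M1 = (+0.1185, +0.1185, 0)
  M2 = (+0.1185, -0.1185, 0)
  M3 = (-0.1185, -0.1185, 0)
Detected image corners:
  c0 = (106.154613, 197.715432) px
  c1 = (235.583972, 217.675477) px
  c2 = (274.687279, 155.287523) px
  c3 = (155.486060, 137.950004) px
Planar DLT: solve 8×8 A·h = b for H (H[2,2]=1):
  H  [+510.50165 -258.39248 +193.45120]
  H  [+66.43018 +191.88911 +175.73861]
  H  [-0.06781 -0.37127 +1.00000]
B = K⁻¹H; ‖b₁‖=0.737507, ‖b₂‖=0.737507; λ = 2/(‖b₁‖+‖b₂‖) = 1.355919, sign → tz>0 ⇒ λ=+1.355919
r₁ = λ·B[:,0] = (+0.96590,+0.24205,-0.09195); r₂ = λ·B[:,1] = (-0.25482,+0.82561,-0.50342)
r₃ = r₁×r₂ = (-0.04594,+0.50968,+0.85914); SVD([r₁ r₂ r₃]) → R = UVᵀ:
  R  [+0.96590 -0.25482 -0.04594]
  R  [+0.24205 +0.82561 +0.50968]
  R  [-0.09195 -0.50342 +0.85914]
t = (-0.22592, -0.20983, +1.35592) m
tr R = 2.650648; θ = arccos((tr R − 1)/2) = 0.600021 rad = 34.379°
axis k = ((R−Rᵀ)₃₂, (R−Rᵀ)₁₃, (R−Rᵀ)₂₁) / (2 sinθ) = (-0.897088, +0.040739, +0.439969)
rvec = θ·k = (-0.538272, +0.024444, +0.263991)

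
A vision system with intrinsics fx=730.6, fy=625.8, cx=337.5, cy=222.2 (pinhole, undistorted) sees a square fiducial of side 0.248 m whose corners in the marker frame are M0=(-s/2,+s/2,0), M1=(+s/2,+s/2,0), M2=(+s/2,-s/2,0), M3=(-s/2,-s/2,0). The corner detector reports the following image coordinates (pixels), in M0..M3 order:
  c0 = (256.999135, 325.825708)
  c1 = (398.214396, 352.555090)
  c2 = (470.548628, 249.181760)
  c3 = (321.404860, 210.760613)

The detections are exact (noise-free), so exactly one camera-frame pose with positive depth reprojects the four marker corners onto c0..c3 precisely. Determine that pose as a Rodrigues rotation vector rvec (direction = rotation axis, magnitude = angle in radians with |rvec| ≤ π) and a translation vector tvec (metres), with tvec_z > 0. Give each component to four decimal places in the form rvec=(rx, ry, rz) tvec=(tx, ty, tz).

rvec=(0.4987, -0.2897, 0.3623) tvec=(0.0387, 0.1158, 1.1055)

Intrinsics K: fx=730.6, fy=625.8, cx=337.5, cy=222.2
Marker side s = 0.248 m; corners in marker frame (Z=0):
  M0 = (-0.1240, +0.1240, 0)
  M1 = (+0.1240, +0.1240, 0)
  M2 = (+0.1240, -0.1240, 0)
  M3 = (-0.1240, -0.1240, 0)
Detected image corners:
  c0 = (256.999135, 325.825708) px
  c1 = (398.214396, 352.555090) px
  c2 = (470.548628, 249.181760) px
  c3 = (321.404860, 210.760613) px
Planar DLT: solve 8×8 A·h = b for H (H[2,2]=1):
  H  [+700.76291 -141.97743 +363.10614]
  H  [+221.58745 +545.13539 +287.74339]
  H  [+0.32090 +0.37133 +1.00000]
B = K⁻¹H; ‖b₁‖=0.904567, ‖b₂‖=0.904567; λ = 2/(‖b₁‖+‖b₂‖) = 1.105501, sign → tz>0 ⇒ λ=+1.105501
r₁ = λ·B[:,0] = (+0.89648,+0.26548,+0.35475); r₂ = λ·B[:,1] = (-0.40446,+0.81725,+0.41051)
r₃ = r₁×r₂ = (-0.18094,-0.51149,+0.84002); SVD([r₁ r₂ r₃]) → R = UVᵀ:
  R  [+0.89648 -0.40446 -0.18094]
  R  [+0.26548 +0.81725 -0.51149]
  R  [+0.35475 +0.41051 +0.84002]
t = (+0.03875, +0.11579, +1.10550) m
tr R = 2.553746; θ = arccos((tr R − 1)/2) = 0.681112 rad = 39.025°
axis k = ((R−Rᵀ)₃₂, (R−Rᵀ)₁₃, (R−Rᵀ)₂₁) / (2 sinθ) = (+0.732143, -0.425381, +0.531994)
rvec = θ·k = (+0.498671, -0.289732, +0.362348)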